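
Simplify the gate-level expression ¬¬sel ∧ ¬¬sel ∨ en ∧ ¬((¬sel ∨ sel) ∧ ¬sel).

¬¬sel ∧ ¬¬sel ∨ en ∧ ¬((¬sel ∨ sel) ∧ ¬sel)
= ¬¬sel ∧ ¬¬sel ∨ en ∧ ¬¬sel
= ¬¬sel ∧ (¬¬sel ∨ en)
= ¬¬sel
= sel

sel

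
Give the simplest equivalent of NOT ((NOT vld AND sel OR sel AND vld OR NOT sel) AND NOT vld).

vld

NOT ((NOT vld AND sel OR sel AND vld OR NOT sel) AND NOT vld)
= NOT ((sel OR NOT sel) AND NOT vld)
= NOT NOT vld
= vld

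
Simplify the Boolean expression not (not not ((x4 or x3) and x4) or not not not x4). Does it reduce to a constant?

not (not not ((x4 or x3) and x4) or not not not x4)
= not (not not x4 or not not not x4)   — absorption
= not (not not x4 or not x4)   — double negation
= not x4 and x4   — De Morgan
= False   — complement

False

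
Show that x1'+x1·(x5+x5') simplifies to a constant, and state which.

1

x1'+x1·(x5+x5')
= x1'+x1   [complement / identity]
= 1   [complement]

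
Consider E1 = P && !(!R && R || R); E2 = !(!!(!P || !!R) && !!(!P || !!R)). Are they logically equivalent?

E1: P && !(!R && R || R)
    = P && !R
E2: !(!!(!P || !!R) && !!(!P || !!R))
    = !!!(!P || !!R)
    = !!(P && !R)
    = P && !R
Both reduce to P && !R, so they are equivalent.

Yes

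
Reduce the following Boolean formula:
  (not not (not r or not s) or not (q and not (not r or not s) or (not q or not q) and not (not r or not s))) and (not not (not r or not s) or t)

not r or not s

(not not (not r or not s) or not (q and not (not r or not s) or (not q or not q) and not (not r or not s))) and (not not (not r or not s) or t)
= not (q and not (not r or not s) or (not q or not q) and not (not r or not s)) and t or not not (not r or not s)   (distribution)
= not (q and not (not r or not s) or not q and not (not r or not s)) and t or not not (not r or not s)   (idempotence)
= not not (not r or not s) and t or not not (not r or not s)   (distribution)
= not not (not r or not s)   (absorption)
= not r or not s   (double negation)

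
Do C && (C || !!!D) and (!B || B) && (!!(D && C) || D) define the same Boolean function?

No

E1: C && (C || !!!D)
    = C && (C || !D)   — double negation
    = C   — absorption
E2: (!B || B) && (!!(D && C) || D)
    = !!(D && C) || D   — complement / identity
    = D && C || D   — double negation
    = D   — absorption
These differ: at B=0, C=1, D=0, E1 = 1 but E2 = 0.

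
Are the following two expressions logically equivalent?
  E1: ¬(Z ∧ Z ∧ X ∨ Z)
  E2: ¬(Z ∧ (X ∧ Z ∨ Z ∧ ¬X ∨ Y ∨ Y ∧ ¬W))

Yes

E1: ¬(Z ∧ Z ∧ X ∨ Z)
    = ¬(Z ∧ X ∨ Z)   (idempotence)
    = ¬Z   (absorption)
E2: ¬(Z ∧ (X ∧ Z ∨ Z ∧ ¬X ∨ Y ∨ Y ∧ ¬W))
    = ¬(Z ∧ (X ∧ Z ∨ Z ∧ ¬X ∨ Y))   (absorption)
    = ¬(Z ∧ (Z ∨ Y))   (distribution)
    = ¬Z   (absorption)
Both reduce to ¬Z, so they are equivalent.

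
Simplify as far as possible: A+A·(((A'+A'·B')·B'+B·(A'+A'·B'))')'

A

A+A·(((A'+A'·B')·B'+B·(A'+A'·B'))')'
= A+A·((A'+A'·B')')'   — distribution
= A+A·((A')')'   — absorption
= A+A·A'   — double negation
= A   — complement / identity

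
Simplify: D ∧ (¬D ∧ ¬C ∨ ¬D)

False

D ∧ (¬D ∧ ¬C ∨ ¬D)
= D ∧ ¬D   (absorption)
= False   (complement)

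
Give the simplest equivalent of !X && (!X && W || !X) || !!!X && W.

!X

!X && (!X && W || !X) || !!!X && W
= !X && (!X && W || !X) || !X && W   (double negation)
= !X && !X || !X && W   (absorption)
= !X || !X && W   (idempotence)
= !X   (absorption)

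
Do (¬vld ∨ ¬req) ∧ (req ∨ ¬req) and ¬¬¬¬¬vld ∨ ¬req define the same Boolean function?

Yes

E1: (¬vld ∨ ¬req) ∧ (req ∨ ¬req)
    = ¬vld ∨ ¬req   (complement / identity)
E2: ¬¬¬¬¬vld ∨ ¬req
    = ¬¬¬vld ∨ ¬req   (double negation)
    = ¬vld ∨ ¬req   (double negation)
Both reduce to ¬vld ∨ ¬req, so they are equivalent.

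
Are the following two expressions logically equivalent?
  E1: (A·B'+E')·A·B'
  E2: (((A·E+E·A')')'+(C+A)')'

E1: (A·B'+E')·A·B'
    = A·B'   [absorption]
E2: (((A·E+E·A')')'+(C+A)')'
    = ((E')'+(C+A)')'   [distribution]
    = E'·(C+A)   [De Morgan]
These differ: at A=1, B=1, C=1, E=0, E1 = 0 but E2 = 1.

No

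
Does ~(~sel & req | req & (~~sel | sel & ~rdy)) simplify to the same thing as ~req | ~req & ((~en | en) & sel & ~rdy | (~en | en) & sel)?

E1: ~(~sel & req | req & (~~sel | sel & ~rdy))
    = ~(~sel & req | req & (sel | sel & ~rdy))   — double negation
    = ~(~sel & req | req & sel)   — absorption
    = ~req   — distribution
E2: ~req | ~req & ((~en | en) & sel & ~rdy | (~en | en) & sel)
    = ~req | ~req & (~en | en) & sel   — absorption
    = ~req | ~req & sel   — complement / identity
    = ~req   — absorption
Both reduce to ~req, so they are equivalent.

Yes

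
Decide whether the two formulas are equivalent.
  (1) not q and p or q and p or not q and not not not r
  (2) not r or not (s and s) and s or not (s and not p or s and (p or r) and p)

No

E1: not q and p or q and p or not q and not not not r
    = p or not q and not not not r   [distribution]
    = p or not q and not r   [double negation]
E2: not r or not (s and s) and s or not (s and not p or s and (p or r) and p)
    = not r or not (s and s) and s or not (s and not p or s and p)   [absorption]
    = not r or not s and s or not (s and not p or s and p)   [idempotence]
    = not r or not s and s or not s   [distribution]
    = not r or not s   [complement / identity]
These differ: at p=0, q=1, r=0, s=0, E1 = 0 but E2 = 1.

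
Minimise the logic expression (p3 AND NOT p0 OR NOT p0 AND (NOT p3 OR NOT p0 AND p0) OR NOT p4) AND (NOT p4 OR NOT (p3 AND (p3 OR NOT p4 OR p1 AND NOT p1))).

NOT p0 AND NOT p3 OR NOT p4

(p3 AND NOT p0 OR NOT p0 AND (NOT p3 OR NOT p0 AND p0) OR NOT p4) AND (NOT p4 OR NOT (p3 AND (p3 OR NOT p4 OR p1 AND NOT p1)))
= (p3 AND NOT p0 OR NOT p0 AND NOT p3 OR NOT p4) AND (NOT p4 OR NOT (p3 AND (p3 OR NOT p4 OR p1 AND NOT p1)))   (complement / identity)
= (p3 AND NOT p0 OR NOT p0 AND NOT p3) AND NOT (p3 AND (p3 OR NOT p4 OR p1 AND NOT p1)) OR NOT p4   (distribution)
= (p3 AND NOT p0 OR NOT p0 AND NOT p3) AND NOT (p3 AND (p3 OR NOT p4)) OR NOT p4   (complement / identity)
= (p3 AND NOT p0 OR NOT p0 AND NOT p3) AND NOT p3 OR NOT p4   (absorption)
= NOT p0 AND NOT p3 OR NOT p4   (distribution)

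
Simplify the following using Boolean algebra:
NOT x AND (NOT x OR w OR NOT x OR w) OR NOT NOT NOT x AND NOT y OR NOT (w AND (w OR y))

NOT x OR NOT w

NOT x AND (NOT x OR w OR NOT x OR w) OR NOT NOT NOT x AND NOT y OR NOT (w AND (w OR y))
= NOT x AND (NOT x OR w) OR NOT NOT NOT x AND NOT y OR NOT (w AND (w OR y))   — idempotence
= NOT x AND (NOT x OR w) OR NOT x AND NOT y OR NOT (w AND (w OR y))   — double negation
= NOT x OR NOT x AND NOT y OR NOT (w AND (w OR y))   — absorption
= NOT x OR NOT (w AND (w OR y))   — absorption
= NOT x OR NOT w   — absorption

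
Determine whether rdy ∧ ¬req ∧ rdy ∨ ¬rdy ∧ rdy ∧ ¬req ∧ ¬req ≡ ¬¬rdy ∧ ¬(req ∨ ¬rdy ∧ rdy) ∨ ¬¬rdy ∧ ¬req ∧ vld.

Yes

E1: rdy ∧ ¬req ∧ rdy ∨ ¬rdy ∧ rdy ∧ ¬req ∧ ¬req
    = rdy ∧ ¬req ∧ rdy ∨ ¬rdy ∧ rdy ∧ ¬req
    = rdy ∧ ¬req
E2: ¬¬rdy ∧ ¬(req ∨ ¬rdy ∧ rdy) ∨ ¬¬rdy ∧ ¬req ∧ vld
    = ¬¬rdy ∧ ¬req ∨ ¬¬rdy ∧ ¬req ∧ vld
    = ¬¬rdy ∧ ¬req
    = rdy ∧ ¬req
Both reduce to rdy ∧ ¬req, so they are equivalent.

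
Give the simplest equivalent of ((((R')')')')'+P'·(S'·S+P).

((((R')')')')'+P'·(S'·S+P)
= ((((R')')')')'+P'·P   [complement / identity]
= ((((R')')')')'   [complement / identity]
= ((R')')'   [double negation]
= R'   [double negation]

R'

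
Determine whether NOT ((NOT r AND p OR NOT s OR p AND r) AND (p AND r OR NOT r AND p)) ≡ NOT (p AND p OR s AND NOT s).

Yes

E1: NOT ((NOT r AND p OR NOT s OR p AND r) AND (p AND r OR NOT r AND p))
    = NOT ((NOT r AND p OR NOT s) AND NOT r AND p OR p AND r)
    = NOT (NOT r AND p OR p AND r)
    = NOT p
E2: NOT (p AND p OR s AND NOT s)
    = NOT (p AND p)
    = NOT p
Both reduce to NOT p, so they are equivalent.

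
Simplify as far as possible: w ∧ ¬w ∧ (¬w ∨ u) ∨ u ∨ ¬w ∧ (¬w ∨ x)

w ∧ ¬w ∧ (¬w ∨ u) ∨ u ∨ ¬w ∧ (¬w ∨ x)
= w ∧ ¬w ∨ u ∨ ¬w ∧ (¬w ∨ x)   (absorption)
= w ∧ ¬w ∨ u ∨ ¬w   (absorption)
= u ∨ ¬w   (complement / identity)

u ∨ ¬w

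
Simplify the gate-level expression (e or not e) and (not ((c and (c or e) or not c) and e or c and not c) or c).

not e or c

(e or not e) and (not ((c and (c or e) or not c) and e or c and not c) or c)
= not ((c and (c or e) or not c) and e or c and not c) or c
= not ((c or not c) and e or c and not c) or c
= not (e or c and not c) or c
= not e or c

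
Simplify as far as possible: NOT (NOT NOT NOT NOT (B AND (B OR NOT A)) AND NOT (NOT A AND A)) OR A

NOT B OR A

NOT (NOT NOT NOT NOT (B AND (B OR NOT A)) AND NOT (NOT A AND A)) OR A
= NOT (NOT NOT (B AND (B OR NOT A)) AND NOT (NOT A AND A)) OR A   [double negation]
= NOT (B AND (B OR NOT A)) OR NOT A AND A OR A   [De Morgan]
= NOT B OR NOT A AND A OR A   [absorption]
= NOT B OR A   [complement / identity]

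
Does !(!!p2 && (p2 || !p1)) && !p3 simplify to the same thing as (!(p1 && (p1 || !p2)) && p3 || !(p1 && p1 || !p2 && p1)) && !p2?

No

E1: !(!!p2 && (p2 || !p1)) && !p3
    = !(p2 && (p2 || !p1)) && !p3   (double negation)
    = !p2 && !p3   (absorption)
E2: (!(p1 && (p1 || !p2)) && p3 || !(p1 && p1 || !p2 && p1)) && !p2
    = (!(p1 && (p1 || !p2)) && p3 || !(p1 && (p1 || !p2))) && !p2   (distribution)
    = !(p1 && (p1 || !p2)) && !p2   (absorption)
    = !p1 && !p2   (absorption)
These differ: at p1=0, p2=0, p3=1, E1 = 0 but E2 = 1.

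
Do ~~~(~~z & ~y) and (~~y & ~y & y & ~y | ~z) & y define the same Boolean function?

No

E1: ~~~(~~z & ~y)
    = ~~(~z | y)   (De Morgan)
    = ~z | y   (double negation)
E2: (~~y & ~y & y & ~y | ~z) & y
    = (y & ~y & y & ~y | ~z) & y   (double negation)
    = (y & ~y | ~z) & y   (idempotence)
    = ~z & y   (complement / identity)
These differ: at y=0, z=0, E1 = 1 but E2 = 0.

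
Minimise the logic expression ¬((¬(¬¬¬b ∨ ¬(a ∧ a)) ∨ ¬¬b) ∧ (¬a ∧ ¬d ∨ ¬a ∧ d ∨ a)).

¬b

¬((¬(¬¬¬b ∨ ¬(a ∧ a)) ∨ ¬¬b) ∧ (¬a ∧ ¬d ∨ ¬a ∧ d ∨ a))
= ¬((¬(¬¬¬b ∨ ¬(a ∧ a)) ∨ ¬¬b) ∧ (¬a ∨ a))   — distribution
= ¬((¬(¬¬¬b ∨ ¬a) ∨ ¬¬b) ∧ (¬a ∨ a))   — idempotence
= ¬(¬(¬¬¬b ∨ ¬a) ∨ ¬¬b)   — complement / identity
= (¬¬¬b ∨ ¬a) ∧ ¬b   — De Morgan
= (¬b ∨ ¬a) ∧ ¬b   — double negation
= ¬b   — absorption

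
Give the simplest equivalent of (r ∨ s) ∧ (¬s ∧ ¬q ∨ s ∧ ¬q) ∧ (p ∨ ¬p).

(r ∨ s) ∧ ¬q

(r ∨ s) ∧ (¬s ∧ ¬q ∨ s ∧ ¬q) ∧ (p ∨ ¬p)
= (r ∨ s) ∧ (¬s ∧ ¬q ∨ s ∧ ¬q)   — complement / identity
= (r ∨ s) ∧ ¬q   — distribution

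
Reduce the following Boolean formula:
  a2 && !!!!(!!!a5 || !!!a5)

a2 && !!!!(!!!a5 || !!!a5)
= a2 && !!(!!!a5 || !!!a5)   (double negation)
= a2 && (!!!a5 || !!!a5)   (double negation)
= a2 && !!!a5   (idempotence)
= a2 && !a5   (double negation)

a2 && !a5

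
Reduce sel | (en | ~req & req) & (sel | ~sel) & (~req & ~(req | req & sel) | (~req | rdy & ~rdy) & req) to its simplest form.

sel | (en | ~req & req) & (sel | ~sel) & (~req & ~(req | req & sel) | (~req | rdy & ~rdy) & req)
= sel | (en | ~req & req) & (sel | ~sel) & (~req & ~req | (~req | rdy & ~rdy) & req)   (absorption)
= sel | en & (sel | ~sel) & (~req & ~req | (~req | rdy & ~rdy) & req)   (complement / identity)
= sel | en & (~req & ~req | (~req | rdy & ~rdy) & req)   (complement / identity)
= sel | en & (~req & ~req | ~req & req)   (complement / identity)
= sel | en & ~req   (distribution)

sel | en & ~req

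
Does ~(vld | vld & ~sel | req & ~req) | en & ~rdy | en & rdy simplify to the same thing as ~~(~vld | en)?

E1: ~(vld | vld & ~sel | req & ~req) | en & ~rdy | en & rdy
    = ~(vld | vld & ~sel | req & ~req) | en   [distribution]
    = ~(vld | vld & ~sel) | en   [complement / identity]
    = ~vld | en   [absorption]
E2: ~~(~vld | en)
    = ~vld | en   [double negation]
Both reduce to ~vld | en, so they are equivalent.

Yes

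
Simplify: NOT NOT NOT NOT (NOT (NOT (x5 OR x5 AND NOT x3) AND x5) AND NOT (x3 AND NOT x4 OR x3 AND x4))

NOT x3

NOT NOT NOT NOT (NOT (NOT (x5 OR x5 AND NOT x3) AND x5) AND NOT (x3 AND NOT x4 OR x3 AND x4))
= NOT NOT NOT NOT (NOT (NOT (x5 OR x5 AND NOT x3) AND x5) AND NOT ((NOT x4 OR x4) AND x3))   (distribution)
= NOT NOT (NOT (NOT (x5 OR x5 AND NOT x3) AND x5) AND NOT ((NOT x4 OR x4) AND x3))   (double negation)
= NOT (NOT (x5 OR x5 AND NOT x3) AND x5 OR (NOT x4 OR x4) AND x3)   (De Morgan)
= NOT (NOT x5 AND x5 OR (NOT x4 OR x4) AND x3)   (absorption)
= NOT (NOT x5 AND x5 OR x3)   (complement / identity)
= NOT x3   (complement / identity)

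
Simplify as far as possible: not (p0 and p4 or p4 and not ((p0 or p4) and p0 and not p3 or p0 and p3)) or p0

not p4 or p0

not (p0 and p4 or p4 and not ((p0 or p4) and p0 and not p3 or p0 and p3)) or p0
= not (p0 and p4 or p4 and not (p0 and not p3 or p0 and p3)) or p0   — absorption
= not (p0 and p4 or p4 and not p0) or p0   — distribution
= not p4 or p0   — distribution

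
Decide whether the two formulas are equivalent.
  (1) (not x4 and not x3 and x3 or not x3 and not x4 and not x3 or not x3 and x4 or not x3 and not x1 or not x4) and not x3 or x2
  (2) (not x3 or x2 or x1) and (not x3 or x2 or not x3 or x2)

Yes

E1: (not x4 and not x3 and x3 or not x3 and not x4 and not x3 or not x3 and x4 or not x3 and not x1 or not x4) and not x3 or x2
    = (not x4 and not x3 or not x3 and x4 or not x3 and not x1 or not x4) and not x3 or x2   [distribution]
    = (not x3 or not x3 and not x1 or not x4) and not x3 or x2   [distribution]
    = (not x3 or not x4) and not x3 or x2   [absorption]
    = not x3 or x2   [absorption]
E2: (not x3 or x2 or x1) and (not x3 or x2 or not x3 or x2)
    = (not x3 or x2 or x1) and (not x3 or x2)   [idempotence]
    = not x3 or x2   [absorption]
Both reduce to not x3 or x2, so they are equivalent.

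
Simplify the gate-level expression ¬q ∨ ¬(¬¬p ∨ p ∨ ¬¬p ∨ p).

¬q ∨ ¬(¬¬p ∨ p ∨ ¬¬p ∨ p)
= ¬q ∨ ¬(¬¬p ∨ p)   — idempotence
= ¬q ∨ ¬(p ∨ p)   — double negation
= ¬q ∨ ¬p   — idempotence

¬q ∨ ¬p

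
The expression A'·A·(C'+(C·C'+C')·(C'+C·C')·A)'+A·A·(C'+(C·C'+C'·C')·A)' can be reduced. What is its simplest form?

A'·A·(C'+(C·C'+C')·(C'+C·C')·A)'+A·A·(C'+(C·C'+C'·C')·A)'
= A'·A·(C'+(C·C'+C'·C')·A)'+A·A·(C'+(C·C'+C'·C')·A)'   (distribution)
= (C'+(C·C'+C'·C')·A)'·(A'·A+A·A)   (distribution)
= (C'+(C·C'+C'·C')·A)'·A   (distribution)
= (C'+C'·A)'·A   (distribution)
= (C')'·A   (absorption)
= C·A   (double negation)

C·A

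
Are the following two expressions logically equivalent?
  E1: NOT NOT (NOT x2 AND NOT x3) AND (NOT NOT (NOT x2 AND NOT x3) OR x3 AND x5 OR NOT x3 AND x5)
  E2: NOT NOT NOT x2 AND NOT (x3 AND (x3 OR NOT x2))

E1: NOT NOT (NOT x2 AND NOT x3) AND (NOT NOT (NOT x2 AND NOT x3) OR x3 AND x5 OR NOT x3 AND x5)
    = NOT NOT (NOT x2 AND NOT x3) AND (NOT NOT (NOT x2 AND NOT x3) OR x5)
    = NOT NOT (NOT x2 AND NOT x3)
    = NOT x2 AND NOT x3
E2: NOT NOT NOT x2 AND NOT (x3 AND (x3 OR NOT x2))
    = NOT x2 AND NOT (x3 AND (x3 OR NOT x2))
    = NOT x2 AND NOT x3
Both reduce to NOT x2 AND NOT x3, so they are equivalent.

Yes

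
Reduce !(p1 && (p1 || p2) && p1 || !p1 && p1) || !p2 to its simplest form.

!p1 || !p2

!(p1 && (p1 || p2) && p1 || !p1 && p1) || !p2
= !(p1 && p1 || !p1 && p1) || !p2   — absorption
= !p1 || !p2   — distribution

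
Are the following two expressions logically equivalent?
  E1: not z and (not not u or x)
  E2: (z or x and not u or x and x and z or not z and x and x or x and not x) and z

No

E1: not z and (not not u or x)
    = not z and (u or x)
E2: (z or x and not u or x and x and z or not z and x and x or x and not x) and z
    = (z or x and not u or x and x or x and not x) and z
    = (z or x and not u or x) and z
    = (z or x) and z
    = z
These differ: at u=1, x=1, z=1, E1 = 0 but E2 = 1.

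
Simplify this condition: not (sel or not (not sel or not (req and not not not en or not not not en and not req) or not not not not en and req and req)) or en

not sel or en

not (sel or not (not sel or not (req and not not not en or not not not en and not req) or not not not not en and req and req)) or en
= not (sel or not (not sel or not not not not en or not not not not en and req and req)) or en   (distribution)
= not (sel or not (not sel or not not not not en or not not not not en and req)) or en   (idempotence)
= not (sel or not (not sel or not not not not en)) or en   (absorption)
= not (sel or sel and not not not en) or en   (De Morgan)
= not (sel or sel and not en) or en   (double negation)
= not sel or en   (absorption)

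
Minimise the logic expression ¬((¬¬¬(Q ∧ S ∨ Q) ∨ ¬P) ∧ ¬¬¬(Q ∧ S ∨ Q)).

¬((¬¬¬(Q ∧ S ∨ Q) ∨ ¬P) ∧ ¬¬¬(Q ∧ S ∨ Q))
= ¬¬¬¬(Q ∧ S ∨ Q)   [absorption]
= ¬¬¬¬Q   [absorption]
= ¬¬Q   [double negation]
= Q   [double negation]

Q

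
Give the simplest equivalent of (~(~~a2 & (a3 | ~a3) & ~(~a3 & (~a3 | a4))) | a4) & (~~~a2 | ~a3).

~a2 | ~a3

(~(~~a2 & (a3 | ~a3) & ~(~a3 & (~a3 | a4))) | a4) & (~~~a2 | ~a3)
= (~(~~a2 & (a3 | ~a3) & ~(~a3 & (~a3 | a4))) | a4) & (~a2 | ~a3)
= (~(~~a2 & ~(~a3 & (~a3 | a4))) | a4) & (~a2 | ~a3)
= (~a2 | ~a3 & (~a3 | a4) | a4) & (~a2 | ~a3)
= (~a2 | ~a3 | a4) & (~a2 | ~a3)
= ~a2 | ~a3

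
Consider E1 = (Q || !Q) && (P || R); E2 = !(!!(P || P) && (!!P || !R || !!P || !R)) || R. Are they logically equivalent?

No

E1: (Q || !Q) && (P || R)
    = P || R   [complement / identity]
E2: !(!!(P || P) && (!!P || !R || !!P || !R)) || R
    = !(!!(P || P) && (!!P || !R)) || R   [idempotence]
    = !(!!P && (!!P || !R)) || R   [idempotence]
    = !!!P || R   [absorption]
    = !P || R   [double negation]
These differ: at P=0, Q=0, R=0, E1 = 0 but E2 = 1.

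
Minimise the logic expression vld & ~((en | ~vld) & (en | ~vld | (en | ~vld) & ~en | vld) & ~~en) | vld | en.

vld & ~((en | ~vld) & (en | ~vld | (en | ~vld) & ~en | vld) & ~~en) | vld | en
= vld & ~((en | ~vld) & (en | ~vld | (en | ~vld) & ~en | vld) & en) | vld | en   — double negation
= vld & ~((en | ~vld) & (en | ~vld | vld) & en) | vld | en   — absorption
= vld & ~((en | ~vld) & en) | vld | en   — absorption
= vld & ~en | vld | en   — absorption
= vld | en   — absorption

vld | en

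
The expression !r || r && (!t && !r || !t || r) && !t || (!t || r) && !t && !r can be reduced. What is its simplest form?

!r || !t

!r || r && (!t && !r || !t || r) && !t || (!t || r) && !t && !r
= !r || r && (!t || r) && !t || (!t || r) && !t && !r   — absorption
= !r || (!t || r) && !t   — distribution
= !r || !t   — absorption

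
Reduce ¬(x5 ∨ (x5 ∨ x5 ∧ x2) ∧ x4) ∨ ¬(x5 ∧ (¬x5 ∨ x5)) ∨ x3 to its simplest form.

¬(x5 ∨ (x5 ∨ x5 ∧ x2) ∧ x4) ∨ ¬(x5 ∧ (¬x5 ∨ x5)) ∨ x3
= ¬(x5 ∨ (x5 ∨ x5 ∧ x2) ∧ x4) ∨ ¬x5 ∨ x3   — complement / identity
= ¬(x5 ∨ x5 ∧ x4) ∨ ¬x5 ∨ x3   — absorption
= ¬x5 ∨ ¬x5 ∨ x3   — absorption
= ¬x5 ∨ x3   — idempotence

¬x5 ∨ x3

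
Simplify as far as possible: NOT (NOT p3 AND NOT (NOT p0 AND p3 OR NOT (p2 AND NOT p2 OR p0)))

p3 OR NOT p0

NOT (NOT p3 AND NOT (NOT p0 AND p3 OR NOT (p2 AND NOT p2 OR p0)))
= NOT (NOT p3 AND NOT (NOT p0 AND p3 OR NOT p0))   — complement / identity
= p3 OR NOT p0 AND p3 OR NOT p0   — De Morgan
= p3 OR NOT p0   — absorption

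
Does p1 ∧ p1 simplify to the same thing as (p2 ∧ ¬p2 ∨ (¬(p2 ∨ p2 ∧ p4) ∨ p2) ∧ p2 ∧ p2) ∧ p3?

E1: p1 ∧ p1
    = p1   — idempotence
E2: (p2 ∧ ¬p2 ∨ (¬(p2 ∨ p2 ∧ p4) ∨ p2) ∧ p2 ∧ p2) ∧ p3
    = (p2 ∧ ¬p2 ∨ (¬p2 ∨ p2) ∧ p2 ∧ p2) ∧ p3   — absorption
    = (p2 ∧ ¬p2 ∨ p2 ∧ p2) ∧ p3   — complement / identity
    = p2 ∧ p3   — distribution
These differ: at p1=1, p2=0, p3=0, p4=0, E1 = 1 but E2 = 0.

No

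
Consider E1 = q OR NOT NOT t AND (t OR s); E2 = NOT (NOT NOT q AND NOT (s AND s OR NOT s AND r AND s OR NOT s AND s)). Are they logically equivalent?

E1: q OR NOT NOT t AND (t OR s)
    = q OR t AND (t OR s)   — double negation
    = q OR t   — absorption
E2: NOT (NOT NOT q AND NOT (s AND s OR NOT s AND r AND s OR NOT s AND s))
    = NOT q OR s AND s OR NOT s AND r AND s OR NOT s AND s   — De Morgan
    = NOT q OR s AND s OR s AND (NOT s AND r OR NOT s)   — distribution
    = NOT q OR s AND s OR s AND NOT s   — absorption
    = NOT q OR s   — distribution
These differ: at q=0, r=0, s=0, t=0, E1 = 0 but E2 = 1.

No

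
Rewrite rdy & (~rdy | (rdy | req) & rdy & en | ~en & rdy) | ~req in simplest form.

rdy | ~req

rdy & (~rdy | (rdy | req) & rdy & en | ~en & rdy) | ~req
= rdy & (~rdy | rdy & en | ~en & rdy) | ~req
= rdy & (~rdy | rdy) | ~req
= rdy | ~req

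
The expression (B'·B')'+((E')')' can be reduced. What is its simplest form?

B+E'

(B'·B')'+((E')')'
= (B')'+((E')')'   [idempotence]
= (B')'+E'   [double negation]
= B+E'   [double negation]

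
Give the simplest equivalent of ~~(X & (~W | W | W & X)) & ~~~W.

X & ~W

~~(X & (~W | W | W & X)) & ~~~W
= ~~(X & (~W | W)) & ~~~W
= ~~(X & (~W | W)) & ~W
= ~~X & ~W
= X & ~W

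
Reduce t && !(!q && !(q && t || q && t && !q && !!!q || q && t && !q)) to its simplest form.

t && q

t && !(!q && !(q && t || q && t && !q && !!!q || q && t && !q))
= t && (q || q && t || q && t && !q && !!!q || q && t && !q)   [De Morgan]
= t && (q || q && t || q && t && !q && !q || q && t && !q)   [double negation]
= t && (q || q && t || q && t && !q)   [absorption]
= t && (q || q && t)   [absorption]
= t && q   [absorption]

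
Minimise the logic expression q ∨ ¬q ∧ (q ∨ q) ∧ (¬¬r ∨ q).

q

q ∨ ¬q ∧ (q ∨ q) ∧ (¬¬r ∨ q)
= q ∨ ¬q ∧ (q ∨ q) ∧ (r ∨ q)   — double negation
= q ∨ ¬q ∧ (q ∨ q ∧ r)   — distribution
= q ∨ ¬q ∧ q   — absorption
= q   — complement / identity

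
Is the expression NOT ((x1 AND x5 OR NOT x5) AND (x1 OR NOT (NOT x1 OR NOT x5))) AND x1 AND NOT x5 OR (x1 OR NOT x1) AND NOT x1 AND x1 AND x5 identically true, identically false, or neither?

NOT ((x1 AND x5 OR NOT x5) AND (x1 OR NOT (NOT x1 OR NOT x5))) AND x1 AND NOT x5 OR (x1 OR NOT x1) AND NOT x1 AND x1 AND x5
= NOT ((x1 AND x5 OR NOT x5) AND (x1 OR x1 AND x5)) AND x1 AND NOT x5 OR (x1 OR NOT x1) AND NOT x1 AND x1 AND x5
= NOT (NOT x5 AND x1 OR x1 AND x5) AND x1 AND NOT x5 OR (x1 OR NOT x1) AND NOT x1 AND x1 AND x5
= NOT x1 AND x1 AND NOT x5 OR (x1 OR NOT x1) AND NOT x1 AND x1 AND x5
= NOT x1 AND x1 AND NOT x5 OR NOT x1 AND x1 AND x5
= NOT x1 AND x1
= FALSE

identically false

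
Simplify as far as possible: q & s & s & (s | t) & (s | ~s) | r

q & s | r

q & s & s & (s | t) & (s | ~s) | r
= q & s & s & (s | ~s) | r   [absorption]
= q & s & (s | ~s) | r   [idempotence]
= q & s | r   [complement / identity]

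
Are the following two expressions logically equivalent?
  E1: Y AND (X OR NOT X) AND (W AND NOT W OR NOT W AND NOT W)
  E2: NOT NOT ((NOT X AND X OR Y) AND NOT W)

E1: Y AND (X OR NOT X) AND (W AND NOT W OR NOT W AND NOT W)
    = Y AND (X OR NOT X) AND NOT W   (distribution)
    = Y AND NOT W   (complement / identity)
E2: NOT NOT ((NOT X AND X OR Y) AND NOT W)
    = (NOT X AND X OR Y) AND NOT W   (double negation)
    = Y AND NOT W   (complement / identity)
Both reduce to Y AND NOT W, so they are equivalent.

Yes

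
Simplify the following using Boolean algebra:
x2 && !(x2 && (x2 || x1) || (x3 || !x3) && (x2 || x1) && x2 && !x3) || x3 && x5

x2 && !(x2 && (x2 || x1) || (x3 || !x3) && (x2 || x1) && x2 && !x3) || x3 && x5
= x2 && !(x2 && (x2 || x1) || (x2 || x1) && x2 && !x3) || x3 && x5   — complement / identity
= x2 && !(x2 && (x2 || x1) || x2 && !x3) || x3 && x5   — absorption
= x2 && !(x2 || x2 && !x3) || x3 && x5   — absorption
= x2 && !x2 || x3 && x5   — absorption
= x3 && x5   — complement / identity

x3 && x5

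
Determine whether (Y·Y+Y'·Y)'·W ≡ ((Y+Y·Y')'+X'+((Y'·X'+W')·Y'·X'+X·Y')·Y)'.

No

E1: (Y·Y+Y'·Y)'·W
    = Y'·W   (distribution)
E2: ((Y+Y·Y')'+X'+((Y'·X'+W')·Y'·X'+X·Y')·Y)'
    = ((Y+Y·Y')'+X'+(Y'·X'+X·Y')·Y)'   (absorption)
    = ((Y+Y·Y')'+X'+Y'·Y)'   (distribution)
    = ((Y+Y·Y')'+X')'   (complement / identity)
    = (Y'+X')'   (complement / identity)
    = Y·X   (De Morgan)
These differ: at W=1, X=1, Y=0, E1 = 1 but E2 = 0.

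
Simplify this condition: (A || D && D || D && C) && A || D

(A || D && D || D && C) && A || D
= (A || D && (D || C)) && A || D   — distribution
= (A || D) && A || D   — absorption
= A || D   — absorption

A || D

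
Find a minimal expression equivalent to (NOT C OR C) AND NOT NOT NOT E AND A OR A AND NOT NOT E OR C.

(NOT C OR C) AND NOT NOT NOT E AND A OR A AND NOT NOT E OR C
= NOT NOT NOT E AND A OR A AND NOT NOT E OR C   [complement / identity]
= NOT NOT NOT E AND A OR A AND E OR C   [double negation]
= NOT E AND A OR A AND E OR C   [double negation]
= A OR C   [distribution]

A OR C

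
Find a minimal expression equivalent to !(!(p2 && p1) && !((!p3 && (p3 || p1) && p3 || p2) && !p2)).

p2 && p1

!(!(p2 && p1) && !((!p3 && (p3 || p1) && p3 || p2) && !p2))
= !(!(p2 && p1) && !((!p3 && p3 || p2) && !p2))   [absorption]
= !(!(p2 && p1) && !(p2 && !p2))   [complement / identity]
= p2 && p1 || p2 && !p2   [De Morgan]
= p2 && p1   [complement / identity]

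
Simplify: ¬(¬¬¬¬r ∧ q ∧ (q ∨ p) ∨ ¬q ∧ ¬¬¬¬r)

¬(¬¬¬¬r ∧ q ∧ (q ∨ p) ∨ ¬q ∧ ¬¬¬¬r)
= ¬(¬¬¬¬r ∧ q ∨ ¬q ∧ ¬¬¬¬r)   — absorption
= ¬¬¬¬¬r   — distribution
= ¬¬¬r   — double negation
= ¬r   — double negation

¬r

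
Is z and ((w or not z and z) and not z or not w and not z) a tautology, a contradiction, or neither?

z and ((w or not z and z) and not z or not w and not z)
= z and (w and not z or not w and not z)
= z and not z
= False

contradiction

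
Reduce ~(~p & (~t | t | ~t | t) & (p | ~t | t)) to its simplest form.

p

~(~p & (~t | t | ~t | t) & (p | ~t | t))
= ~(~p & (~t | t | (~t | t) & p))   (distribution)
= ~(~p & (~t | t))   (absorption)
= ~~p   (complement / identity)
= p   (double negation)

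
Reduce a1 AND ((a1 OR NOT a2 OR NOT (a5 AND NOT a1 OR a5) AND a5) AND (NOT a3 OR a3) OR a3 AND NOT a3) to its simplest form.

a1

a1 AND ((a1 OR NOT a2 OR NOT (a5 AND NOT a1 OR a5) AND a5) AND (NOT a3 OR a3) OR a3 AND NOT a3)
= a1 AND ((a1 OR NOT a2 OR NOT a5 AND a5) AND (NOT a3 OR a3) OR a3 AND NOT a3)
= a1 AND (a1 OR NOT a2 OR NOT a5 AND a5) AND (NOT a3 OR a3)
= a1 AND (a1 OR NOT a2) AND (NOT a3 OR a3)
= a1 AND (a1 OR NOT a2)
= a1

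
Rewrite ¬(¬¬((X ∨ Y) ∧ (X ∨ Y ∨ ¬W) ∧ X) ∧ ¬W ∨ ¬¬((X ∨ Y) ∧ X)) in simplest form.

¬(¬¬((X ∨ Y) ∧ (X ∨ Y ∨ ¬W) ∧ X) ∧ ¬W ∨ ¬¬((X ∨ Y) ∧ X))
= ¬(¬¬((X ∨ Y) ∧ X) ∧ ¬W ∨ ¬¬((X ∨ Y) ∧ X))   [absorption]
= ¬¬¬((X ∨ Y) ∧ X)   [absorption]
= ¬¬¬X   [absorption]
= ¬X   [double negation]

¬X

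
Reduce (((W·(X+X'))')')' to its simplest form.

W'

(((W·(X+X'))')')'
= ((W')')'
= W'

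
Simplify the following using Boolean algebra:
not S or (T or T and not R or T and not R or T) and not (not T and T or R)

not S or (T or T and not R or T and not R or T) and not (not T and T or R)
= not S or (T or T and not R or T) and not (not T and T or R)   [idempotence]
= not S or (T or T and not R or T) and not R   [complement / identity]
= not S or (T or T) and not R   [absorption]
= not S or T and not R   [idempotence]

not S or T and not R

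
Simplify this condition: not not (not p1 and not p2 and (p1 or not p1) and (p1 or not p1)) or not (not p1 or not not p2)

not p2

not not (not p1 and not p2 and (p1 or not p1) and (p1 or not p1)) or not (not p1 or not not p2)
= not not (not p1 and not p2 and (p1 or not p1) and (p1 or not p1)) or p1 and not p2   [De Morgan]
= not not (not p1 and not p2 and (p1 or not p1)) or p1 and not p2   [idempotence]
= not not (not p1 and not p2) or p1 and not p2   [complement / identity]
= not p1 and not p2 or p1 and not p2   [double negation]
= not p2   [distribution]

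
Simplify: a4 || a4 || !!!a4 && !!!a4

a4 || a4 || !!!a4 && !!!a4
= a4 || !!!a4 && !!!a4   — idempotence
= a4 || !!!a4   — idempotence
= a4 || !a4   — double negation
= true   — complement

true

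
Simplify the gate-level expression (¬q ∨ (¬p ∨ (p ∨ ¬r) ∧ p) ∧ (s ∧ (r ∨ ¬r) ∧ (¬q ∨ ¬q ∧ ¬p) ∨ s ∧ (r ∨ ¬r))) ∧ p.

(¬q ∨ s) ∧ p

(¬q ∨ (¬p ∨ (p ∨ ¬r) ∧ p) ∧ (s ∧ (r ∨ ¬r) ∧ (¬q ∨ ¬q ∧ ¬p) ∨ s ∧ (r ∨ ¬r))) ∧ p
= (¬q ∨ (¬p ∨ (p ∨ ¬r) ∧ p) ∧ (s ∧ (r ∨ ¬r) ∧ ¬q ∨ s ∧ (r ∨ ¬r))) ∧ p   (absorption)
= (¬q ∨ (¬p ∨ (p ∨ ¬r) ∧ p) ∧ s ∧ (r ∨ ¬r)) ∧ p   (absorption)
= (¬q ∨ (¬p ∨ (p ∨ ¬r) ∧ p) ∧ s) ∧ p   (complement / identity)
= (¬q ∨ (¬p ∨ p) ∧ s) ∧ p   (absorption)
= (¬q ∨ s) ∧ p   (complement / identity)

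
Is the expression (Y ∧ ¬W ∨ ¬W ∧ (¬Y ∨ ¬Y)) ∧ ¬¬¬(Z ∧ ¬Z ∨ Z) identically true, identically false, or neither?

(Y ∧ ¬W ∨ ¬W ∧ (¬Y ∨ ¬Y)) ∧ ¬¬¬(Z ∧ ¬Z ∨ Z)
= (Y ∧ ¬W ∨ ¬W ∧ (¬Y ∨ ¬Y)) ∧ ¬¬¬Z   (complement / identity)
= (Y ∧ ¬W ∨ ¬W ∧ (¬Y ∨ ¬Y)) ∧ ¬Z   (double negation)
= (Y ∧ ¬W ∨ ¬W ∧ ¬Y) ∧ ¬Z   (idempotence)
= ¬W ∧ ¬Z   (distribution)
This depends on W, Z, so it is not a constant.

neither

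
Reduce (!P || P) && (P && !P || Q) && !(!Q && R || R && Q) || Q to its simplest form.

(!P || P) && (P && !P || Q) && !(!Q && R || R && Q) || Q
= (!P || P) && Q && !(!Q && R || R && Q) || Q   — complement / identity
= (!P || P) && Q && !R || Q   — distribution
= Q && !R || Q   — complement / identity
= Q   — absorption

Q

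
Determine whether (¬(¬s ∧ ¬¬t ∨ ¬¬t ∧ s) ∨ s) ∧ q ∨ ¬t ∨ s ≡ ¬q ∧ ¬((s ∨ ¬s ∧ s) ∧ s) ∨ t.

No

E1: (¬(¬s ∧ ¬¬t ∨ ¬¬t ∧ s) ∨ s) ∧ q ∨ ¬t ∨ s
    = (¬¬¬t ∨ s) ∧ q ∨ ¬t ∨ s   — distribution
    = (¬t ∨ s) ∧ q ∨ ¬t ∨ s   — double negation
    = ¬t ∨ s   — absorption
E2: ¬q ∧ ¬((s ∨ ¬s ∧ s) ∧ s) ∨ t
    = ¬q ∧ ¬(s ∧ s) ∨ t   — complement / identity
    = ¬q ∧ ¬s ∨ t   — idempotence
These differ: at q=0, s=1, t=0, E1 = 1 but E2 = 0.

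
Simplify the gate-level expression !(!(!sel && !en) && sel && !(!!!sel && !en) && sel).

!sel

!(!(!sel && !en) && sel && !(!!!sel && !en) && sel)
= !(!(!sel && !en) && sel && !(!sel && !en) && sel)   (double negation)
= !(!(!sel && !en) && sel)   (idempotence)
= !((sel || en) && sel)   (De Morgan)
= !sel   (absorption)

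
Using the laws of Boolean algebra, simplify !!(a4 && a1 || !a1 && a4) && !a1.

!!(a4 && a1 || !a1 && a4) && !a1
= !!a4 && !a1   [distribution]
= a4 && !a1   [double negation]

a4 && !a1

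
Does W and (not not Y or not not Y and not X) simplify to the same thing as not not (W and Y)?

Yes

E1: W and (not not Y or not not Y and not X)
    = W and not not Y
    = W and Y
E2: not not (W and Y)
    = W and Y
Both reduce to W and Y, so they are equivalent.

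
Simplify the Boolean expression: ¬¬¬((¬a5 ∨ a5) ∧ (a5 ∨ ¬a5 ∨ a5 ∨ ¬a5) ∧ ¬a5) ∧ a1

¬¬¬((¬a5 ∨ a5) ∧ (a5 ∨ ¬a5 ∨ a5 ∨ ¬a5) ∧ ¬a5) ∧ a1
= ¬¬¬((¬a5 ∨ a5) ∧ (a5 ∨ ¬a5) ∧ ¬a5) ∧ a1
= ¬((¬a5 ∨ a5) ∧ (a5 ∨ ¬a5) ∧ ¬a5) ∧ a1
= ¬((¬a5 ∨ a5) ∧ ¬a5) ∧ a1
= ¬¬a5 ∧ a1
= a5 ∧ a1

a5 ∧ a1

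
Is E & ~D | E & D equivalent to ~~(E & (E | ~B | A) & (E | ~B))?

E1: E & ~D | E & D
    = E   (distribution)
E2: ~~(E & (E | ~B | A) & (E | ~B))
    = ~~(E & (E | ~B))   (absorption)
    = ~~E   (absorption)
    = E   (double negation)
Both reduce to E, so they are equivalent.

Yes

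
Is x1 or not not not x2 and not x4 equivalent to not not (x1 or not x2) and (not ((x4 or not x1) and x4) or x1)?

E1: x1 or not not not x2 and not x4
    = x1 or not x2 and not x4   [double negation]
E2: not not (x1 or not x2) and (not ((x4 or not x1) and x4) or x1)
    = (x1 or not x2) and (not ((x4 or not x1) and x4) or x1)   [double negation]
    = (x1 or not x2) and (not x4 or x1)   [absorption]
    = x1 or not x2 and not x4   [distribution]
Both reduce to x1 or not x2 and not x4, so they are equivalent.

Yes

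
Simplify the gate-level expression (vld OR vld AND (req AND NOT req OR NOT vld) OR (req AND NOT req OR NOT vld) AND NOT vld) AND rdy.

rdy

(vld OR vld AND (req AND NOT req OR NOT vld) OR (req AND NOT req OR NOT vld) AND NOT vld) AND rdy
= (vld OR req AND NOT req OR NOT vld) AND rdy   — distribution
= (vld OR NOT vld) AND rdy   — complement / identity
= rdy   — complement / identity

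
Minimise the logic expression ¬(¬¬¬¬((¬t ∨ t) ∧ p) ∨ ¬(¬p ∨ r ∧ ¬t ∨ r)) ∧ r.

¬p ∧ r

¬(¬¬¬¬((¬t ∨ t) ∧ p) ∨ ¬(¬p ∨ r ∧ ¬t ∨ r)) ∧ r
= ¬¬¬((¬t ∨ t) ∧ p) ∧ (¬p ∨ r ∧ ¬t ∨ r) ∧ r   (De Morgan)
= ¬¬¬p ∧ (¬p ∨ r ∧ ¬t ∨ r) ∧ r   (complement / identity)
= ¬p ∧ (¬p ∨ r ∧ ¬t ∨ r) ∧ r   (double negation)
= ¬p ∧ (¬p ∨ r) ∧ r   (absorption)
= ¬p ∧ r   (absorption)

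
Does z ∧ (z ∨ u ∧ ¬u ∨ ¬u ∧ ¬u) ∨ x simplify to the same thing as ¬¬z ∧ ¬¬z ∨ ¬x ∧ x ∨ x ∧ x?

E1: z ∧ (z ∨ u ∧ ¬u ∨ ¬u ∧ ¬u) ∨ x
    = z ∧ (z ∨ ¬u) ∨ x
    = z ∨ x
E2: ¬¬z ∧ ¬¬z ∨ ¬x ∧ x ∨ x ∧ x
    = ¬¬z ∨ ¬x ∧ x ∨ x ∧ x
    = ¬¬z ∨ x
    = z ∨ x
Both reduce to z ∨ x, so they are equivalent.

Yes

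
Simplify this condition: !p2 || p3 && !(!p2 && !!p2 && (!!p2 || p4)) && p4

!p2 || p3 && !(!p2 && !!p2 && (!!p2 || p4)) && p4
= !p2 || p3 && !(!p2 && !!p2) && p4   (absorption)
= !p2 || p3 && (p2 || !p2) && p4   (De Morgan)
= !p2 || p3 && p4   (complement / identity)

!p2 || p3 && p4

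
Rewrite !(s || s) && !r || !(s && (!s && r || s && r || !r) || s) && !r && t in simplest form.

!(s || s) && !r || !(s && (!s && r || s && r || !r) || s) && !r && t
= !(s || s) && !r || !(s && (r || !r) || s) && !r && t   (distribution)
= !(s || s) && !r || !(s || s) && !r && t   (complement / identity)
= !(s || s) && !r   (absorption)
= !s && !r   (idempotence)

!s && !r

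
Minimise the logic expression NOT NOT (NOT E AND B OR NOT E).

NOT E

NOT NOT (NOT E AND B OR NOT E)
= NOT E AND B OR NOT E   — double negation
= NOT E   — absorption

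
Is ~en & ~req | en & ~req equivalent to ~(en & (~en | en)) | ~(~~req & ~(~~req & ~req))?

E1: ~en & ~req | en & ~req
    = ~req
E2: ~(en & (~en | en)) | ~(~~req & ~(~~req & ~req))
    = ~en | ~(~~req & ~(~~req & ~req))
    = ~en | ~(~~req & ~(req & ~req))
    = ~en | ~req | req & ~req
    = ~en | ~req
These differ: at en=0, req=1, E1 = 0 but E2 = 1.

No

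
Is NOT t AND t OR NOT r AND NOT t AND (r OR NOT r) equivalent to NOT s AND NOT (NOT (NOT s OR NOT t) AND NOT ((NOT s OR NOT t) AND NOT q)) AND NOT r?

E1: NOT t AND t OR NOT r AND NOT t AND (r OR NOT r)
    = NOT r AND NOT t AND (r OR NOT r)   (complement / identity)
    = NOT r AND NOT t   (complement / identity)
E2: NOT s AND NOT (NOT (NOT s OR NOT t) AND NOT ((NOT s OR NOT t) AND NOT q)) AND NOT r
    = NOT s AND (NOT s OR NOT t OR (NOT s OR NOT t) AND NOT q) AND NOT r   (De Morgan)
    = NOT s AND (NOT s OR NOT t) AND NOT r   (absorption)
    = NOT s AND NOT r   (absorption)
These differ: at q=0, r=0, s=1, t=0, E1 = 1 but E2 = 0.

No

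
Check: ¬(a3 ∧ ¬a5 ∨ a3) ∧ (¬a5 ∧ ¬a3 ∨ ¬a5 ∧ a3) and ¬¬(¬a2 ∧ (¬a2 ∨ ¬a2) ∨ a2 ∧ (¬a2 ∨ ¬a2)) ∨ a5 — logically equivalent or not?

E1: ¬(a3 ∧ ¬a5 ∨ a3) ∧ (¬a5 ∧ ¬a3 ∨ ¬a5 ∧ a3)
    = ¬a3 ∧ (¬a5 ∧ ¬a3 ∨ ¬a5 ∧ a3)   [absorption]
    = ¬a3 ∧ ¬a5   [distribution]
E2: ¬¬(¬a2 ∧ (¬a2 ∨ ¬a2) ∨ a2 ∧ (¬a2 ∨ ¬a2)) ∨ a5
    = ¬a2 ∧ (¬a2 ∨ ¬a2) ∨ a2 ∧ (¬a2 ∨ ¬a2) ∨ a5   [double negation]
    = ¬a2 ∨ ¬a2 ∨ a5   [distribution]
    = ¬a2 ∨ a5   [idempotence]
These differ: at a2=0, a3=1, a5=1, E1 = 0 but E2 = 1.

No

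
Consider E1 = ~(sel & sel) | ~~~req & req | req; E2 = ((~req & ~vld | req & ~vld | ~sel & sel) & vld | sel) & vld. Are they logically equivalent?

No

E1: ~(sel & sel) | ~~~req & req | req
    = ~(sel & sel) | ~req & req | req   [double negation]
    = ~sel | ~req & req | req   [idempotence]
    = ~sel | req   [complement / identity]
E2: ((~req & ~vld | req & ~vld | ~sel & sel) & vld | sel) & vld
    = ((~req & ~vld | req & ~vld) & vld | sel) & vld   [complement / identity]
    = (~vld & vld | sel) & vld   [distribution]
    = sel & vld   [complement / identity]
These differ: at req=0, sel=0, vld=0, E1 = 1 but E2 = 0.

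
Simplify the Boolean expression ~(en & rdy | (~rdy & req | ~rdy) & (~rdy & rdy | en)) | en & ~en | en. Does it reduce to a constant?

~(en & rdy | (~rdy & req | ~rdy) & (~rdy & rdy | en)) | en & ~en | en
= ~(en & rdy | ~rdy & (~rdy & rdy | en)) | en & ~en | en   — absorption
= ~(en & rdy | ~rdy & (~rdy & rdy | en)) | en   — complement / identity
= ~(en & rdy | ~rdy & en) | en   — complement / identity
= ~en | en   — distribution
= 1   — complement

1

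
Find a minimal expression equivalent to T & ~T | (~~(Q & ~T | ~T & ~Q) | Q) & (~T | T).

T & ~T | (~~(Q & ~T | ~T & ~Q) | Q) & (~T | T)
= (~~(Q & ~T | ~T & ~Q) | Q) & (~T | T)   [complement / identity]
= ~~(Q & ~T | ~T & ~Q) | Q   [complement / identity]
= ~~~T | Q   [distribution]
= ~T | Q   [double negation]

~T | Q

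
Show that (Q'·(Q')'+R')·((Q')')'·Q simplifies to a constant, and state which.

0

(Q'·(Q')'+R')·((Q')')'·Q
= (Q'·(Q')'+R')·Q'·Q
= (Q'·Q+R')·Q'·Q
= Q'·Q
= 0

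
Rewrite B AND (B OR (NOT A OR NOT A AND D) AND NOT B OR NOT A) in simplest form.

B

B AND (B OR (NOT A OR NOT A AND D) AND NOT B OR NOT A)
= B AND (B OR NOT A AND NOT B OR NOT A)   [absorption]
= B AND (B OR NOT A)   [absorption]
= B   [absorption]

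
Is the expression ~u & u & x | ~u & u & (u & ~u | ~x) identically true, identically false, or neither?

identically false

~u & u & x | ~u & u & (u & ~u | ~x)
= ~u & u & x | ~u & u & ~x
= ~u & u
= 0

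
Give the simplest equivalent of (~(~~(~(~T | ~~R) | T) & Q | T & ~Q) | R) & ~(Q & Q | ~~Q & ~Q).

(~(~~(~(~T | ~~R) | T) & Q | T & ~Q) | R) & ~(Q & Q | ~~Q & ~Q)
= (~(~~(T & ~R | T) & Q | T & ~Q) | R) & ~(Q & Q | ~~Q & ~Q)   [De Morgan]
= (~(~~T & Q | T & ~Q) | R) & ~(Q & Q | ~~Q & ~Q)   [absorption]
= (~(~~T & Q | T & ~Q) | R) & ~(Q & Q | Q & ~Q)   [double negation]
= (~(T & Q | T & ~Q) | R) & ~(Q & Q | Q & ~Q)   [double negation]
= (~T | R) & ~(Q & Q | Q & ~Q)   [distribution]
= (~T | R) & ~Q   [distribution]

(~T | R) & ~Q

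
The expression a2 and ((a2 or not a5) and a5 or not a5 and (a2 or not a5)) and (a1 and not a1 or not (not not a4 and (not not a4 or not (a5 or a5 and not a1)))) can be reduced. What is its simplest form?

a2 and not a4

a2 and ((a2 or not a5) and a5 or not a5 and (a2 or not a5)) and (a1 and not a1 or not (not not a4 and (not not a4 or not (a5 or a5 and not a1))))
= a2 and ((a2 or not a5) and a5 or not a5 and (a2 or not a5)) and (a1 and not a1 or not (not not a4 and (not not a4 or not a5)))   — absorption
= a2 and ((a2 or not a5) and a5 or not a5 and (a2 or not a5)) and not (not not a4 and (not not a4 or not a5))   — complement / identity
= a2 and (a2 or not a5) and not (not not a4 and (not not a4 or not a5))   — distribution
= a2 and not (not not a4 and (not not a4 or not a5))   — absorption
= a2 and not not not a4   — absorption
= a2 and not a4   — double negation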